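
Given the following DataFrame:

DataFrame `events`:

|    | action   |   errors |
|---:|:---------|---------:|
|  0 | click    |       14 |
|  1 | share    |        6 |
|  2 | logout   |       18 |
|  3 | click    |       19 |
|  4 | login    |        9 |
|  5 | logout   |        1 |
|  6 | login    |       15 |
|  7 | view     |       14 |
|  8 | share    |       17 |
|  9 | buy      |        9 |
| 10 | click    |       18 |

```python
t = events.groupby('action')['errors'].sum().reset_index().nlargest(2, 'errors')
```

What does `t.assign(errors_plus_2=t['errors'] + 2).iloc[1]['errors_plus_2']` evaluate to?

26

group by action, sum of errors:
action
buy        9
click     51
login     24
logout    19
share     23
view      14
Name: errors, dtype: int64
reset_index():
   action  errors
0     buy       9
1   click      51
2   login      24
3  logout      19
4   share      23
5    view      14
take 2 rows with largest errors:
  action  errors
1  click      51
2  login      24
add column errors_plus_2 = t['errors'] + 2:
  action  errors  errors_plus_2
1  click      51             53
2  login      24             26
Taking the value at position 1, column 'errors_plus_2' gives 26.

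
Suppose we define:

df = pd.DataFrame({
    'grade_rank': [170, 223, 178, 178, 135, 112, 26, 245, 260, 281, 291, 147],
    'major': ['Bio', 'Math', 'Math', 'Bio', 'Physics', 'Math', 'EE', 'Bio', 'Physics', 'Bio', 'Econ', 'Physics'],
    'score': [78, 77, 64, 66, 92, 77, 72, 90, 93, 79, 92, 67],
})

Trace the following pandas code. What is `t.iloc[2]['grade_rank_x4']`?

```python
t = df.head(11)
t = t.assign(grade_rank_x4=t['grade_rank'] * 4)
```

712

take first 11 rows:
    grade_rank    major  score
0          170      Bio     78
1          223     Math     77
2          178     Math     64
3          178      Bio     66
4          135  Physics     92
5          112     Math     77
6           26       EE     72
7          245      Bio     90
8          260  Physics     93
9          281      Bio     79
10         291     Econ     92
add column grade_rank_x4 = t['grade_rank'] * 4:
    grade_rank    major  score  grade_rank_x4
0          170      Bio     78            680
1          223     Math     77            892
2          178     Math     64            712
3          178      Bio     66            712
4          135  Physics     92            540
5          112     Math     77            448
6           26       EE     72            104
7          245      Bio     90            980
8          260  Physics     93           1040
9          281      Bio     79           1124
10         291     Econ     92           1164
value at position 2, column 'grade_rank_x4' → 712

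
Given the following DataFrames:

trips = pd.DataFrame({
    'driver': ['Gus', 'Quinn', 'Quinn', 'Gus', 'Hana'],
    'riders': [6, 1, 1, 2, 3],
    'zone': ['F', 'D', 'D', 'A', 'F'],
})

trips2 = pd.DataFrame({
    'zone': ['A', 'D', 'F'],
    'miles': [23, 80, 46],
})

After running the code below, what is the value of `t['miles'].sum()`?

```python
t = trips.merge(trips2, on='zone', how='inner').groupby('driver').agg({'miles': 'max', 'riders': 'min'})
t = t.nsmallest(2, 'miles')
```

92

merge on 'zone' (how='inner') → 5 rows:
  driver  riders zone  miles
0    Gus       6    F     46
1  Quinn       1    D     80
2  Quinn       1    D     80
3    Gus       2    A     23
4   Hana       3    F     46
group by driver: max(miles), min(riders):
        miles  riders
driver               
Gus        46       2
Hana       46       3
Quinn      80       1
take 2 rows with smallest miles:
        miles  riders
driver               
Gus        46       2
Hana       46       3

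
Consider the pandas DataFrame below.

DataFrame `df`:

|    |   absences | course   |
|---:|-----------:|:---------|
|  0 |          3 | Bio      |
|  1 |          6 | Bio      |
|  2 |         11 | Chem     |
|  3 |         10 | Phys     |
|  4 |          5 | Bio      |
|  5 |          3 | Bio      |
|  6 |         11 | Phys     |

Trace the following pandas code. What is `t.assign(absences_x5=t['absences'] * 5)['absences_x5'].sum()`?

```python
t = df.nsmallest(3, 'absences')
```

take 3 rows with smallest absences:
   absences course
0         3    Bio
5         3    Bio
4         5    Bio
add column absences_x5 = t['absences'] * 5:
   absences course  absences_x5
0         3    Bio           15
5         3    Bio           15
4         5    Bio           25

55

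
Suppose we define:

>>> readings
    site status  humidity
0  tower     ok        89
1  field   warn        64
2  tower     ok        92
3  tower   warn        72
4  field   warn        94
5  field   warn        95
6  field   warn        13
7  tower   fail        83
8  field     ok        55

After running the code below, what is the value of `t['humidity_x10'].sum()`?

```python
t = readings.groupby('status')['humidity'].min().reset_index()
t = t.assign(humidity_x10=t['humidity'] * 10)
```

group by status, min of humidity:
status
fail    83
ok      55
warn    13
Name: humidity, dtype: int64
reset_index():
  status  humidity
0   fail        83
1     ok        55
2   warn        13
add column humidity_x10 = t['humidity'] * 10:
  status  humidity  humidity_x10
0   fail        83           830
1     ok        55           550
2   warn        13           130
sum of column 'humidity_x10' → 1510

1510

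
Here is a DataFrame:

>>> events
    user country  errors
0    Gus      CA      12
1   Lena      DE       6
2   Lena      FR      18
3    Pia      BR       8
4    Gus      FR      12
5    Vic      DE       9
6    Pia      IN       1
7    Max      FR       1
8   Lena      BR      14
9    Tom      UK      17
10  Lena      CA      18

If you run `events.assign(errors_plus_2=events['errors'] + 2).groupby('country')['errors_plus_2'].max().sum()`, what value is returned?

add column errors_plus_2 = events['errors'] + 2:
    user country  errors  errors_plus_2
0    Gus      CA      12             14
1   Lena      DE       6              8
2   Lena      FR      18             20
3    Pia      BR       8             10
4    Gus      FR      12             14
5    Vic      DE       9             11
6    Pia      IN       1              3
7    Max      FR       1              3
8   Lena      BR      14             16
9    Tom      UK      17             19
10  Lena      CA      18             20
group by country, max of errors_plus_2:
country
BR    16
CA    20
DE    11
FR    20
IN     3
UK    19
Name: errors_plus_2, dtype: int64
So sum() = 89.

89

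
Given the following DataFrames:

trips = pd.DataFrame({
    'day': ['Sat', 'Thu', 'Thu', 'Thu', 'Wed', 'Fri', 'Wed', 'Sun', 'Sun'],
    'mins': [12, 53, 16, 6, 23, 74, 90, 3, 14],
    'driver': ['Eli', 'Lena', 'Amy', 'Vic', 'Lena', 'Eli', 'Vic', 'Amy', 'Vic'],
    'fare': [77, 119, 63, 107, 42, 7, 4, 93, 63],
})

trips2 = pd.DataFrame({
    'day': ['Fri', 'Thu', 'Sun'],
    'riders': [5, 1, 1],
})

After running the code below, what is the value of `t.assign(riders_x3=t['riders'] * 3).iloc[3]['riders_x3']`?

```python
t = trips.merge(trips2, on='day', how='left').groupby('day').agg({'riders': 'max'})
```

3.0

merge on 'day' (how='left') → 9 rows:
   day  mins driver  fare  riders
0  Sat    12    Eli    77     NaN
1  Thu    53   Lena   119     1.0
2  Thu    16    Amy    63     1.0
3  Thu     6    Vic   107     1.0
4  Wed    23   Lena    42     NaN
5  Fri    74    Eli     7     5.0
6  Wed    90    Vic     4     NaN
7  Sun     3    Amy    93     1.0
8  Sun    14    Vic    63     1.0
group by day, max of riders:
     riders
day        
Fri     5.0
Sat     NaN
Sun     1.0
Thu     1.0
Wed     NaN
add column riders_x3 = t['riders'] * 3:
     riders  riders_x3
day                   
Fri     5.0       15.0
Sat     NaN        NaN
Sun     1.0        3.0
Thu     1.0        3.0
Wed     NaN        NaN
Hence 3.0.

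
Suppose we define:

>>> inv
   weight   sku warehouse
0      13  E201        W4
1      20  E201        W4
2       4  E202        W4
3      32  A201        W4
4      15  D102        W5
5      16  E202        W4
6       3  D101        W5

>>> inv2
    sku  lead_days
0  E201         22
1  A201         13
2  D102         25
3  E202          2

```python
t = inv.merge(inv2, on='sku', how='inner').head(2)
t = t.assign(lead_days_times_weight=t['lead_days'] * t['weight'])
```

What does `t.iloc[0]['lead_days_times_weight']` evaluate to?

merge on 'sku' (how='inner') → 6 rows:
   weight   sku warehouse  lead_days
0      13  E201        W4         22
1      20  E201        W4         22
2       4  E202        W4          2
3      32  A201        W4         13
4      15  D102        W5         25
5      16  E202        W4          2
take first 2 rows:
   weight   sku warehouse  lead_days
0      13  E201        W4         22
1      20  E201        W4         22
add column lead_days_times_weight = t['lead_days'] * t['weight']:
   weight   sku warehouse  lead_days  lead_days_times_weight
0      13  E201        W4         22                     286
1      20  E201        W4         22                     440
So iloc[0]['lead_days_times_weight'] = 286.

286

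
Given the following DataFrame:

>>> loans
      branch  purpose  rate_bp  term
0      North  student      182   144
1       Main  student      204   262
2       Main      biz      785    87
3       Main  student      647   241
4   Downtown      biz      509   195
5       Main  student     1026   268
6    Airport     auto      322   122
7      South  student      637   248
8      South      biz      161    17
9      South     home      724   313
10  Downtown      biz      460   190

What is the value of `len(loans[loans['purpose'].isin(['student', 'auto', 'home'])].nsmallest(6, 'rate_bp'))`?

6

filter rows where purpose in ['student', 'auto', 'home']:
    branch  purpose  rate_bp  term
0    North  student      182   144
1     Main  student      204   262
3     Main  student      647   241
5     Main  student     1026   268
6  Airport     auto      322   122
7    South  student      637   248
9    South     home      724   313
take 6 rows with smallest rate_bp:
    branch  purpose  rate_bp  term
0    North  student      182   144
1     Main  student      204   262
6  Airport     auto      322   122
7    South  student      637   248
3     Main  student      647   241
9    South     home      724   313
The number of rows is 6.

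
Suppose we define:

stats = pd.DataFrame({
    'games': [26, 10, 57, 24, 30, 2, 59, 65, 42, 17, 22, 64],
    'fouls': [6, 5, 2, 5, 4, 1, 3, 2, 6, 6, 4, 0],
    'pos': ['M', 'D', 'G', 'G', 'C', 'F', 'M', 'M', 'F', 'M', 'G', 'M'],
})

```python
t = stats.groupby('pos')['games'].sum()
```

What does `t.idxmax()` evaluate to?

group by pos, sum of games:
pos
C     30
D     10
F     44
G    103
M    231
Name: games, dtype: int64
Taking the label with the largest value gives M.

M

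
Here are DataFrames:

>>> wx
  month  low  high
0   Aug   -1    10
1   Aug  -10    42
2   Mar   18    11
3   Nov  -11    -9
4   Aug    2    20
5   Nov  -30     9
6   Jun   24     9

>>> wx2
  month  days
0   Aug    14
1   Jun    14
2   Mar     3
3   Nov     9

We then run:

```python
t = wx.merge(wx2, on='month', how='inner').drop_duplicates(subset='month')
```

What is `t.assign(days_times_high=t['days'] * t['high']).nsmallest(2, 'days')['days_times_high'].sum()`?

-48

merge on 'month' (how='inner') → 7 rows:
  month  low  high  days
0   Aug   -1    10    14
1   Aug  -10    42    14
2   Mar   18    11     3
3   Nov  -11    -9     9
4   Aug    2    20    14
5   Nov  -30     9     9
6   Jun   24     9    14
drop duplicate month (keep=first):
  month  low  high  days
0   Aug   -1    10    14
2   Mar   18    11     3
3   Nov  -11    -9     9
6   Jun   24     9    14
add column days_times_high = t['days'] * t['high']:
  month  low  high  days  days_times_high
0   Aug   -1    10    14              140
2   Mar   18    11     3               33
3   Nov  -11    -9     9              -81
6   Jun   24     9    14              126
take 2 rows with smallest days:
  month  low  high  days  days_times_high
2   Mar   18    11     3               33
3   Nov  -11    -9     9              -81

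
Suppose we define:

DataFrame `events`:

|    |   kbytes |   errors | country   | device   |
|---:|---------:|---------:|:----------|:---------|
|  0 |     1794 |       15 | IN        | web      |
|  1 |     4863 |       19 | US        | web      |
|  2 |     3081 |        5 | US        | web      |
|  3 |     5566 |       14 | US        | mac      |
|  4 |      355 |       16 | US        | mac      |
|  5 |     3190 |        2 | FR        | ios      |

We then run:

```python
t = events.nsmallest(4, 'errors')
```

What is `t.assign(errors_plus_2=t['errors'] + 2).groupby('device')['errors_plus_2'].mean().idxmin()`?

ios

take 4 rows with smallest errors:
   kbytes  errors country device
5    3190       2      FR    ios
2    3081       5      US    web
3    5566      14      US    mac
0    1794      15      IN    web
add column errors_plus_2 = t['errors'] + 2:
   kbytes  errors country device  errors_plus_2
5    3190       2      FR    ios              4
2    3081       5      US    web              7
3    5566      14      US    mac             16
0    1794      15      IN    web             17
group by device, mean of errors_plus_2:
device
ios     4.0
mac    16.0
web    12.0
Name: errors_plus_2, dtype: float64
label with the smallest value → ios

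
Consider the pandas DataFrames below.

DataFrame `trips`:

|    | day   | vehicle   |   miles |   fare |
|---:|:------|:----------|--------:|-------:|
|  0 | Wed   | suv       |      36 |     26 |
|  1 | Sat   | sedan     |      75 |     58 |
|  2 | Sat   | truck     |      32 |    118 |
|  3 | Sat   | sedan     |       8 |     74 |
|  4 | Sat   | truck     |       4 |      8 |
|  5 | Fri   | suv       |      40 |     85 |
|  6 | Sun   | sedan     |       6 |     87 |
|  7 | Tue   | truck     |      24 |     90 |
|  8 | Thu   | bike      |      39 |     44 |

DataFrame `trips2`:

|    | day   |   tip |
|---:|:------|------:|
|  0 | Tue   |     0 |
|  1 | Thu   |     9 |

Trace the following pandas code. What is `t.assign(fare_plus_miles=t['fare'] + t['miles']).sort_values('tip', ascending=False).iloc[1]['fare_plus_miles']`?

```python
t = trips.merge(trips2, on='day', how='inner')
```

114

merge on 'day' (how='inner') → 2 rows:
   day vehicle  miles  fare  tip
0  Tue   truck     24    90    0
1  Thu    bike     39    44    9
add column fare_plus_miles = t['fare'] + t['miles']:
   day vehicle  miles  fare  tip  fare_plus_miles
0  Tue   truck     24    90    0              114
1  Thu    bike     39    44    9               83
sort by tip descending:
   day vehicle  miles  fare  tip  fare_plus_miles
1  Thu    bike     39    44    9               83
0  Tue   truck     24    90    0              114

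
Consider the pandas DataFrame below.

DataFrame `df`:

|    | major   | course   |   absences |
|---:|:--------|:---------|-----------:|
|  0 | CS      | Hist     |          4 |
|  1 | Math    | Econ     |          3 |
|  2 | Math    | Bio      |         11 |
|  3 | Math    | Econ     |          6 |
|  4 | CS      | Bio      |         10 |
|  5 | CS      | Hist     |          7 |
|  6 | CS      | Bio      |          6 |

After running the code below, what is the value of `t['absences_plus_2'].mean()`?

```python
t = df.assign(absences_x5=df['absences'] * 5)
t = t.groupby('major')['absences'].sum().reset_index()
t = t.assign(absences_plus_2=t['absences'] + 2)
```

add column absences_x5 = df['absences'] * 5:
  major course  absences  absences_x5
0    CS   Hist         4           20
1  Math   Econ         3           15
2  Math    Bio        11           55
3  Math   Econ         6           30
4    CS    Bio        10           50
5    CS   Hist         7           35
6    CS    Bio         6           30
group by major, sum of absences:
major
CS      27
Math    20
Name: absences, dtype: int64
reset_index():
  major  absences
0    CS        27
1  Math        20
add column absences_plus_2 = t['absences'] + 2:
  major  absences  absences_plus_2
0    CS        27               29
1  Math        20               22
Then the mean of column 'absences_plus_2': 25.5

25.5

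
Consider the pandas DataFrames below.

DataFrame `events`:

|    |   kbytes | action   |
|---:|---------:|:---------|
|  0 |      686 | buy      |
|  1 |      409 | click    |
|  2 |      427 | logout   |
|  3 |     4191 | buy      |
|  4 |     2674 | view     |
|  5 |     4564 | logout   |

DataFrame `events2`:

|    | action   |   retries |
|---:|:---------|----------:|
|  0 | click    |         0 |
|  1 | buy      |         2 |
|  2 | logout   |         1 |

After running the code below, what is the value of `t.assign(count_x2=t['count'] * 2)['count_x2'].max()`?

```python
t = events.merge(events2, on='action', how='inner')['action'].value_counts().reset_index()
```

4

merge on 'action' (how='inner') → 5 rows:
   kbytes  action  retries
0     686     buy        2
1     409   click        0
2     427  logout        1
3    4191     buy        2
4    4564  logout        1
value_counts of action:
action
buy       2
logout    2
click     1
Name: count, dtype: int64
reset_index():
   action  count
0     buy      2
1  logout      2
2   click      1
add column count_x2 = t['count'] * 2:
   action  count  count_x2
0     buy      2         4
1  logout      2         4
2   click      1         2
Reading off the max of column 'count_x2', we get 4.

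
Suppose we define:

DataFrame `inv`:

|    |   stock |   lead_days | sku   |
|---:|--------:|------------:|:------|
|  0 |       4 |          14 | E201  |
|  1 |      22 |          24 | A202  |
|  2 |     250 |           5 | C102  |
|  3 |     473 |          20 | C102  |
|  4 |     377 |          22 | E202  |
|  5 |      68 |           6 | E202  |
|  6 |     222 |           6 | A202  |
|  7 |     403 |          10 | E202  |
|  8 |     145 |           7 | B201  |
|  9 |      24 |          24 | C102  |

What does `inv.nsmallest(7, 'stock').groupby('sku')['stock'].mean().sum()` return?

take 7 rows with smallest stock:
   stock  lead_days   sku
0      4         14  E201
1     22         24  A202
9     24         24  C102
5     68          6  E202
8    145          7  B201
6    222          6  A202
2    250          5  C102
group by sku, mean of stock:
sku
A202    122.0
B201    145.0
C102    137.0
E201      4.0
E202     68.0
Name: stock, dtype: float64

476.0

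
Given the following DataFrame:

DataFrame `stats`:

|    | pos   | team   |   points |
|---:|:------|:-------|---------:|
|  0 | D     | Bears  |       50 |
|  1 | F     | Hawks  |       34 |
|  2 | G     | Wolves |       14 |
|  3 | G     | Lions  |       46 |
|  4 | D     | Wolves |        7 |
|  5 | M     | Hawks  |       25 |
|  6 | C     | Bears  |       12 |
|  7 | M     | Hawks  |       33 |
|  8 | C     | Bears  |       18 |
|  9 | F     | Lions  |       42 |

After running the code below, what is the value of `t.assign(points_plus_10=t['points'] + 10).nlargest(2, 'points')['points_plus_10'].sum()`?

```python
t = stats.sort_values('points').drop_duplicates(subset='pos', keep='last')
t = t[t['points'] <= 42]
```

95

sort by points:
  pos    team  points
4   D  Wolves       7
6   C   Bears      12
2   G  Wolves      14
8   C   Bears      18
5   M   Hawks      25
7   M   Hawks      33
1   F   Hawks      34
9   F   Lions      42
3   G   Lions      46
0   D   Bears      50
drop duplicate pos (keep=last):
  pos   team  points
8   C  Bears      18
7   M  Hawks      33
9   F  Lions      42
3   G  Lions      46
0   D  Bears      50
filter rows where points <= 42:
  pos   team  points
8   C  Bears      18
7   M  Hawks      33
9   F  Lions      42
add column points_plus_10 = t['points'] + 10:
  pos   team  points  points_plus_10
8   C  Bears      18              28
7   M  Hawks      33              43
9   F  Lions      42              52
take 2 rows with largest points:
  pos   team  points  points_plus_10
9   F  Lions      42              52
7   M  Hawks      33              43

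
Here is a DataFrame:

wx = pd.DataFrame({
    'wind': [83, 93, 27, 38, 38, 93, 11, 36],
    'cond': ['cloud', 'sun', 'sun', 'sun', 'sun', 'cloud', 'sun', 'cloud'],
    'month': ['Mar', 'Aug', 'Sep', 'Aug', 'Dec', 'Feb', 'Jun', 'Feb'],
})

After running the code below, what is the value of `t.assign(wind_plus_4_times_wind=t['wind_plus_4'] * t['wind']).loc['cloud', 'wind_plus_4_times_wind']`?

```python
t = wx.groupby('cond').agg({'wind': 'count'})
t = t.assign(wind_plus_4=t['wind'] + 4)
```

21

group by cond, count of wind:
       wind
cond       
cloud     3
sun       5
add column wind_plus_4 = t['wind'] + 4:
       wind  wind_plus_4
cond                    
cloud     3            7
sun       5            9
add column wind_plus_4_times_wind = t['wind_plus_4'] * t['wind']:
       wind  wind_plus_4  wind_plus_4_times_wind
cond                                            
cloud     3            7                      21
sun       5            9                      45
The value at row 'cloud', column 'wind_plus_4_times_wind' is 21.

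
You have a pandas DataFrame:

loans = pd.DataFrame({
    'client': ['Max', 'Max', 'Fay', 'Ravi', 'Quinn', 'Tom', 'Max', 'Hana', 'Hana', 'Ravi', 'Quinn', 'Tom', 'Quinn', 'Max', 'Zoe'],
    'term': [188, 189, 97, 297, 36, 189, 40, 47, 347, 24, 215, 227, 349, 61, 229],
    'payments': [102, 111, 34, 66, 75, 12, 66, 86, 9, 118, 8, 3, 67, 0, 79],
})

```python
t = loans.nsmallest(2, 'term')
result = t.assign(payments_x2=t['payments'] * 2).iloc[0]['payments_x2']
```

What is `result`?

236

take 2 rows with smallest term:
  client  term  payments
9   Ravi    24       118
4  Quinn    36        75
add column payments_x2 = t['payments'] * 2:
  client  term  payments  payments_x2
9   Ravi    24       118          236
4  Quinn    36        75          150
value at position 0, column 'payments_x2' → 236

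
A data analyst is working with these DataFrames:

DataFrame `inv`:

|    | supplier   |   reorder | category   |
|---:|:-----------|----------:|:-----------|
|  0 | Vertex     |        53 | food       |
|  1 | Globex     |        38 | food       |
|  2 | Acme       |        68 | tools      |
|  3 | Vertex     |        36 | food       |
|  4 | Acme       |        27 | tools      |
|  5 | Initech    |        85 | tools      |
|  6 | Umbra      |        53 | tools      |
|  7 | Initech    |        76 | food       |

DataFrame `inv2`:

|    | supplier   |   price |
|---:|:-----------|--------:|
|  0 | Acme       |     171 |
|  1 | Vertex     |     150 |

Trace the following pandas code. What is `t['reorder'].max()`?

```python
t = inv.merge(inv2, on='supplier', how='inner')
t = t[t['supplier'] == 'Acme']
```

68

merge on 'supplier' (how='inner') → 4 rows:
  supplier  reorder category  price
0   Vertex       53     food    150
1     Acme       68    tools    171
2   Vertex       36     food    150
3     Acme       27    tools    171
filter rows where supplier == 'Acme':
  supplier  reorder category  price
1     Acme       68    tools    171
3     Acme       27    tools    171
Hence 68.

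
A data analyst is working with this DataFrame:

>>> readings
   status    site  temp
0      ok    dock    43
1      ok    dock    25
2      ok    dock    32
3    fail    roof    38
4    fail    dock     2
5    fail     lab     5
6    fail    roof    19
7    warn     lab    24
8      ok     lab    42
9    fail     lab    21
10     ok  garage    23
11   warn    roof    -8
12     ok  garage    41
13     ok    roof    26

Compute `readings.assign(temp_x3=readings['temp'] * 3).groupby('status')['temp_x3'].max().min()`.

add column temp_x3 = readings['temp'] * 3:
   status    site  temp  temp_x3
0      ok    dock    43      129
1      ok    dock    25       75
2      ok    dock    32       96
3    fail    roof    38      114
4    fail    dock     2        6
5    fail     lab     5       15
6    fail    roof    19       57
7    warn     lab    24       72
8      ok     lab    42      126
9    fail     lab    21       63
10     ok  garage    23       69
11   warn    roof    -8      -24
12     ok  garage    41      123
13     ok    roof    26       78
group by status, max of temp_x3:
status
fail    114
ok      129
warn     72
Name: temp_x3, dtype: int64

72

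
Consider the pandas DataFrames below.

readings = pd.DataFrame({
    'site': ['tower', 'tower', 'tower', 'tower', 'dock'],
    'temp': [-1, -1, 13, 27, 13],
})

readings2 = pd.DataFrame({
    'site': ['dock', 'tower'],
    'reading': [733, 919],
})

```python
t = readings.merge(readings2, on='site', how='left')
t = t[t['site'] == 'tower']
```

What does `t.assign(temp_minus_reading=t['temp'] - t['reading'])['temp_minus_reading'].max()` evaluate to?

-892

merge on 'site' (how='left') → 5 rows:
    site  temp  reading
0  tower    -1      919
1  tower    -1      919
2  tower    13      919
3  tower    27      919
4   dock    13      733
filter rows where site == 'tower':
    site  temp  reading
0  tower    -1      919
1  tower    -1      919
2  tower    13      919
3  tower    27      919
add column temp_minus_reading = t['temp'] - t['reading']:
    site  temp  reading  temp_minus_reading
0  tower    -1      919                -920
1  tower    -1      919                -920
2  tower    13      919                -906
3  tower    27      919                -892
max of column 'temp_minus_reading' → -892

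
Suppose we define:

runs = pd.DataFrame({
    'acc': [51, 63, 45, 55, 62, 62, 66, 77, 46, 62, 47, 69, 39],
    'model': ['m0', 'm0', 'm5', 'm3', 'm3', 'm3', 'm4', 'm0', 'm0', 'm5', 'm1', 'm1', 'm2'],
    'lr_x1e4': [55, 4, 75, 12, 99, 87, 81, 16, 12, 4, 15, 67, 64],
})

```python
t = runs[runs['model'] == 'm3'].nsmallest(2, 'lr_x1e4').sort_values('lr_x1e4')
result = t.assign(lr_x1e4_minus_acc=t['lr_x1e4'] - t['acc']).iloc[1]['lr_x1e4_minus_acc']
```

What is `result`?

filter rows where model == 'm3':
   acc model  lr_x1e4
3   55    m3       12
4   62    m3       99
5   62    m3       87
take 2 rows with smallest lr_x1e4:
   acc model  lr_x1e4
3   55    m3       12
5   62    m3       87
sort by lr_x1e4:
   acc model  lr_x1e4
3   55    m3       12
5   62    m3       87
add column lr_x1e4_minus_acc = t['lr_x1e4'] - t['acc']:
   acc model  lr_x1e4  lr_x1e4_minus_acc
3   55    m3       12                -43
5   62    m3       87                 25
So iloc[1]['lr_x1e4_minus_acc'] = 25.

25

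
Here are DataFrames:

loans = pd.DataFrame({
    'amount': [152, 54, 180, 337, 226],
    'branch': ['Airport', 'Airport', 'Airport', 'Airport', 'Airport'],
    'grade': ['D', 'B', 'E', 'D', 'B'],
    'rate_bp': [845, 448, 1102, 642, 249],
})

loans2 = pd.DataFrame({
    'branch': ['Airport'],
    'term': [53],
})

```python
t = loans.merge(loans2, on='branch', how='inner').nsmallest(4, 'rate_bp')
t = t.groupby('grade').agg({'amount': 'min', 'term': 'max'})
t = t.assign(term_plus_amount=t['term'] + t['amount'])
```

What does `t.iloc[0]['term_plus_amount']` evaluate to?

merge on 'branch' (how='inner') → 5 rows:
   amount   branch grade  rate_bp  term
0     152  Airport     D      845    53
1      54  Airport     B      448    53
2     180  Airport     E     1102    53
3     337  Airport     D      642    53
4     226  Airport     B      249    53
take 4 rows with smallest rate_bp:
   amount   branch grade  rate_bp  term
4     226  Airport     B      249    53
1      54  Airport     B      448    53
3     337  Airport     D      642    53
0     152  Airport     D      845    53
group by grade: min(amount), max(term):
       amount  term
grade              
B          54    53
D         152    53
add column term_plus_amount = t['term'] + t['amount']:
       amount  term  term_plus_amount
grade                                
B          54    53               107
D         152    53               205
Finally, value at position 0, column 'term_plus_amount' = 107.

107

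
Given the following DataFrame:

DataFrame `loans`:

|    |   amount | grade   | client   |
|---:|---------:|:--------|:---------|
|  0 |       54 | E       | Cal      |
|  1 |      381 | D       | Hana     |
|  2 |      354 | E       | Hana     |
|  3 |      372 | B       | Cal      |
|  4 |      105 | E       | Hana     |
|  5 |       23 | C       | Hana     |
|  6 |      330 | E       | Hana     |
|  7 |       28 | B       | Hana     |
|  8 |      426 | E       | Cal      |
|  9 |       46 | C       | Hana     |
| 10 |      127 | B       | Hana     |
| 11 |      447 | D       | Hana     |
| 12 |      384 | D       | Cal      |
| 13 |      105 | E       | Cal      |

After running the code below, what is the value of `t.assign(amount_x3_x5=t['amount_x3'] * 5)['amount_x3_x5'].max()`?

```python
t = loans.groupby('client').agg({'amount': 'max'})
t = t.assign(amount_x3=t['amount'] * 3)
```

group by client, max of amount:
        amount
client        
Cal        426
Hana       447
add column amount_x3 = t['amount'] * 3:
        amount  amount_x3
client                   
Cal        426       1278
Hana       447       1341
add column amount_x3_x5 = t['amount_x3'] * 5:
        amount  amount_x3  amount_x3_x5
client                                 
Cal        426       1278          6390
Hana       447       1341          6705

6705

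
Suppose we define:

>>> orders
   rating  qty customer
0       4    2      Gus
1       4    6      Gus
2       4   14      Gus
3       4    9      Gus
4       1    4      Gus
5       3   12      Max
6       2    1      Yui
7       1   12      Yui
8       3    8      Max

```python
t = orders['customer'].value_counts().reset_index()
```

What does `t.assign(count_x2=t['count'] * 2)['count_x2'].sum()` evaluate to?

value_counts of customer:
customer
Gus    5
Max    2
Yui    2
Name: count, dtype: int64
reset_index():
  customer  count
0      Gus      5
1      Max      2
2      Yui      2
add column count_x2 = t['count'] * 2:
  customer  count  count_x2
0      Gus      5        10
1      Max      2         4
2      Yui      2         4
So sum() = 18.

18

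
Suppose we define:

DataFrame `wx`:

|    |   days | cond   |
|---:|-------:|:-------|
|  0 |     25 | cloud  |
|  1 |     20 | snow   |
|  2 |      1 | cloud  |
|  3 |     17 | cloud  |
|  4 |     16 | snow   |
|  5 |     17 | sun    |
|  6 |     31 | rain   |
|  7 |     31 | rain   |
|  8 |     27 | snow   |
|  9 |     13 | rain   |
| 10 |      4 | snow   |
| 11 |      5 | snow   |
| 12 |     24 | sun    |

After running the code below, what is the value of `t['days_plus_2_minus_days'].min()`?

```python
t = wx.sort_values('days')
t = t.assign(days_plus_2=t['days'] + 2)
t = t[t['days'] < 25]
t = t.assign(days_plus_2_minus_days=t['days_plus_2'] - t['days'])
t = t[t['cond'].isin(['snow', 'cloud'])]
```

2

sort by days:
    days   cond
2      1  cloud
10     4   snow
11     5   snow
9     13   rain
4     16   snow
3     17  cloud
5     17    sun
1     20   snow
12    24    sun
0     25  cloud
8     27   snow
6     31   rain
7     31   rain
add column days_plus_2 = t['days'] + 2:
    days   cond  days_plus_2
2      1  cloud            3
10     4   snow            6
11     5   snow            7
9     13   rain           15
4     16   snow           18
3     17  cloud           19
5     17    sun           19
1     20   snow           22
12    24    sun           26
0     25  cloud           27
8     27   snow           29
6     31   rain           33
7     31   rain           33
filter rows where days < 25:
    days   cond  days_plus_2
2      1  cloud            3
10     4   snow            6
11     5   snow            7
9     13   rain           15
4     16   snow           18
3     17  cloud           19
5     17    sun           19
1     20   snow           22
12    24    sun           26
add column days_plus_2_minus_days = t['days_plus_2'] - t['days']:
    days   cond  days_plus_2  days_plus_2_minus_days
2      1  cloud            3                       2
10     4   snow            6                       2
11     5   snow            7                       2
9     13   rain           15                       2
4     16   snow           18                       2
3     17  cloud           19                       2
5     17    sun           19                       2
1     20   snow           22                       2
12    24    sun           26                       2
filter rows where cond in ['snow', 'cloud']:
    days   cond  days_plus_2  days_plus_2_minus_days
2      1  cloud            3                       2
10     4   snow            6                       2
11     5   snow            7                       2
4     16   snow           18                       2
3     17  cloud           19                       2
1     20   snow           22                       2
min of column 'days_plus_2_minus_days' → 2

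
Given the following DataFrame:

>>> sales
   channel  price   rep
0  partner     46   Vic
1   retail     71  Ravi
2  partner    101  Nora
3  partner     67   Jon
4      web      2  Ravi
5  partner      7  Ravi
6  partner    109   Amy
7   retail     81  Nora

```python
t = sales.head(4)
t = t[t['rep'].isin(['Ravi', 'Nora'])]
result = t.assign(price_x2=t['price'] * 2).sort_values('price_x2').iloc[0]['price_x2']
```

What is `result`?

take first 4 rows:
   channel  price   rep
0  partner     46   Vic
1   retail     71  Ravi
2  partner    101  Nora
3  partner     67   Jon
filter rows where rep in ['Ravi', 'Nora']:
   channel  price   rep
1   retail     71  Ravi
2  partner    101  Nora
add column price_x2 = t['price'] * 2:
   channel  price   rep  price_x2
1   retail     71  Ravi       142
2  partner    101  Nora       202
sort by price_x2:
   channel  price   rep  price_x2
1   retail     71  Ravi       142
2  partner    101  Nora       202

142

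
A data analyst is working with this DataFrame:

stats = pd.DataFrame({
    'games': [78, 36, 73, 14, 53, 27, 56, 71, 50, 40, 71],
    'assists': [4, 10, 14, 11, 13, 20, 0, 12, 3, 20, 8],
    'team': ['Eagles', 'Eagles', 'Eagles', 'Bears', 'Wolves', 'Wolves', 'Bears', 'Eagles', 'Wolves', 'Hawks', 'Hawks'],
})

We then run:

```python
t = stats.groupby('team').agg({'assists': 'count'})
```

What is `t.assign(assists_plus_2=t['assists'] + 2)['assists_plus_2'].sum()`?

19

group by team, count of assists:
        assists
team           
Bears         2
Eagles        4
Hawks         2
Wolves        3
add column assists_plus_2 = t['assists'] + 2:
        assists  assists_plus_2
team                           
Bears         2               4
Eagles        4               6
Hawks         2               4
Wolves        3               5
sum of column 'assists_plus_2' → 19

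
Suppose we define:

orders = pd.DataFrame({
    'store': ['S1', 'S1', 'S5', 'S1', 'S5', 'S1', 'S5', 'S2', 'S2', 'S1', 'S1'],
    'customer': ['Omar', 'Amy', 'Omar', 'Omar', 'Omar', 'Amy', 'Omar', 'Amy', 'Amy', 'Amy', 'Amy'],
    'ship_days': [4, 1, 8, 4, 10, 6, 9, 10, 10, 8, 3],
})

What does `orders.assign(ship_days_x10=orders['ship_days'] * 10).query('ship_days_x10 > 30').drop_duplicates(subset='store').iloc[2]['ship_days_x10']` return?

100

add column ship_days_x10 = orders['ship_days'] * 10:
   store customer  ship_days  ship_days_x10
0     S1     Omar          4             40
1     S1      Amy          1             10
2     S5     Omar          8             80
3     S1     Omar          4             40
4     S5     Omar         10            100
5     S1      Amy          6             60
6     S5     Omar          9             90
7     S2      Amy         10            100
8     S2      Amy         10            100
9     S1      Amy          8             80
10    S1      Amy          3             30
filter rows where ship_days_x10 > 30:
  store customer  ship_days  ship_days_x10
0    S1     Omar          4             40
2    S5     Omar          8             80
3    S1     Omar          4             40
4    S5     Omar         10            100
5    S1      Amy          6             60
6    S5     Omar          9             90
7    S2      Amy         10            100
8    S2      Amy         10            100
9    S1      Amy          8             80
drop duplicate store (keep=first):
  store customer  ship_days  ship_days_x10
0    S1     Omar          4             40
2    S5     Omar          8             80
7    S2      Amy         10            100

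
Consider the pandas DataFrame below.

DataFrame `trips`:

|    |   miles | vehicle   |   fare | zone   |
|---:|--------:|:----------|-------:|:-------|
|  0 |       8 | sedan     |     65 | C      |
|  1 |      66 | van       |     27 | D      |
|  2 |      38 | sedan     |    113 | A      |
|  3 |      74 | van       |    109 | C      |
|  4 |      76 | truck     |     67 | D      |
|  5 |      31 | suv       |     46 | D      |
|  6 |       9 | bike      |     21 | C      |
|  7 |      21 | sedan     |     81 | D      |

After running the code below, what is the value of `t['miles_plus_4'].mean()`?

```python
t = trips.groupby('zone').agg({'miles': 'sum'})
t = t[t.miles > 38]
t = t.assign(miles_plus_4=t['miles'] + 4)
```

group by zone, sum of miles:
      miles
zone       
A        38
C        91
D       194
filter rows where miles > 38:
      miles
zone       
C        91
D       194
add column miles_plus_4 = t['miles'] + 4:
      miles  miles_plus_4
zone                     
C        91            95
D       194           198

146.5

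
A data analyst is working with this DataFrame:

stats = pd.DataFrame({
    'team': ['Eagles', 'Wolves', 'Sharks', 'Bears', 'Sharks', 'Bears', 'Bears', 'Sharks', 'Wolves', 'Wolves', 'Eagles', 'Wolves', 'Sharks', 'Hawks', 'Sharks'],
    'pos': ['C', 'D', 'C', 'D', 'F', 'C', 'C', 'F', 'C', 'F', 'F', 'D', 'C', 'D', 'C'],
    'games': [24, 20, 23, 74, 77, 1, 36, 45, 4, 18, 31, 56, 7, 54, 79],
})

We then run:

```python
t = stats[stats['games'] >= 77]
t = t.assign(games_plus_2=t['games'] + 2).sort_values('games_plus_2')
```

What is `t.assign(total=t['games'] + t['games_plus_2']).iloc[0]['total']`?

filter rows where games >= 77:
      team pos  games
4   Sharks   F     77
14  Sharks   C     79
add column games_plus_2 = t['games'] + 2:
      team pos  games  games_plus_2
4   Sharks   F     77            79
14  Sharks   C     79            81
sort by games_plus_2:
      team pos  games  games_plus_2
4   Sharks   F     77            79
14  Sharks   C     79            81
add column total = t['games'] + t['games_plus_2']:
      team pos  games  games_plus_2  total
4   Sharks   F     77            79    156
14  Sharks   C     79            81    160
Then the value at position 0, column 'total': 156

156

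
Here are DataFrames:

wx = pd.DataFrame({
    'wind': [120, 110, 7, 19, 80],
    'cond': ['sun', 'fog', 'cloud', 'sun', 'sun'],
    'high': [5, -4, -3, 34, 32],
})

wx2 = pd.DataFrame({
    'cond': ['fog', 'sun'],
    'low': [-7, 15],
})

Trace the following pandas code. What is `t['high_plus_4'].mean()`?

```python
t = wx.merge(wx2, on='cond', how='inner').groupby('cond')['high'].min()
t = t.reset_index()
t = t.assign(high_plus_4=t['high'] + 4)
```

4.5

merge on 'cond' (how='inner') → 4 rows:
   wind cond  high  low
0   120  sun     5   15
1   110  fog    -4   -7
2    19  sun    34   15
3    80  sun    32   15
group by cond, min of high:
cond
fog   -4
sun    5
Name: high, dtype: int64
reset_index():
  cond  high
0  fog    -4
1  sun     5
add column high_plus_4 = t['high'] + 4:
  cond  high  high_plus_4
0  fog    -4            0
1  sun     5            9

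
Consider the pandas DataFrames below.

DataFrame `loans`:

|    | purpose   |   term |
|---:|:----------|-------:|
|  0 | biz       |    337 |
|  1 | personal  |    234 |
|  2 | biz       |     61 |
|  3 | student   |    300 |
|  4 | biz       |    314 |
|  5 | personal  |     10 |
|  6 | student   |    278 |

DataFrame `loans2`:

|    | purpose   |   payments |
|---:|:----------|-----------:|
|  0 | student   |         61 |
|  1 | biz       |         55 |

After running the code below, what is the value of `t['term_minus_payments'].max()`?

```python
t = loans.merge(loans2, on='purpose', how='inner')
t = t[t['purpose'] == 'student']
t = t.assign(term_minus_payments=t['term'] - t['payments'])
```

239

merge on 'purpose' (how='inner') → 5 rows:
   purpose  term  payments
0      biz   337        55
1      biz    61        55
2  student   300        61
3      biz   314        55
4  student   278        61
filter rows where purpose == 'student':
   purpose  term  payments
2  student   300        61
4  student   278        61
add column term_minus_payments = t['term'] - t['payments']:
   purpose  term  payments  term_minus_payments
2  student   300        61                  239
4  student   278        61                  217
The max of column 'term_minus_payments' is 239.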